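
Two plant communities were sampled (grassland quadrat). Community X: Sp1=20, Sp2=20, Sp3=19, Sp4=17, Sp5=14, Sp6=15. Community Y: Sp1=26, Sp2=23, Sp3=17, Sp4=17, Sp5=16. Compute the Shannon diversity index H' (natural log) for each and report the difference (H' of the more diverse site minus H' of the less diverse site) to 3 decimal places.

Community X: N=105, proportions 0.190476, 0.190476, 0.180952, 0.161905, 0.133333, 0.142857, giving H' = 1.782476 (working shown to 6 dp, full precision carried).
Community Y: N=99, proportions 0.262626, 0.232323, 0.171717, 0.171717, 0.161616, giving H' = 1.589892.
Difference = |1.782476 − 1.589892| = 0.192584, i.e. 0.193 to 3 decimal places.

0.193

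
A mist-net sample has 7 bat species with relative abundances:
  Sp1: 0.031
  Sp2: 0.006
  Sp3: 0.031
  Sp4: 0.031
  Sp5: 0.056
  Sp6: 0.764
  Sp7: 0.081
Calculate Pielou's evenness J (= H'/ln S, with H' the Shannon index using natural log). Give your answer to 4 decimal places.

H' = −Σ pᵢ ln pᵢ = −((-0.107687) + (-0.030696) + (-0.107687) + (-0.107687) + (-0.161415) + (-0.205659) + (-0.203578)) = 0.924408 (working shown to 6 dp, full precision carried).
With S = 7 species, ln S = 1.945910, so J = 0.924408/1.945910 = 0.475052, i.e. 0.4751 to 4 decimal places.

0.4751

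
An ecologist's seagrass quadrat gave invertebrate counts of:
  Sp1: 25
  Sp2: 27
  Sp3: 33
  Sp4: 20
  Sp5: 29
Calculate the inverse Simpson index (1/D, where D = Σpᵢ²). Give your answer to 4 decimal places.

Total N = 25+27+33+20+29 = 134, so the proportions are 0.186567164, 0.201492537, 0.246268657, 0.149253731, 0.21641791 (working shown to 9 dp, full precision carried).
D = 0.186567164² + 0.201492537² + 0.246268657² + 0.149253731² + 0.21641791² = 0.034807307 + 0.040599243 + 0.060648251 + 0.022276676 + 0.046836712 = 0.205168189.
So 1/D = 4.8740499, i.e. 4.8740 to 4 decimal places.

4.8740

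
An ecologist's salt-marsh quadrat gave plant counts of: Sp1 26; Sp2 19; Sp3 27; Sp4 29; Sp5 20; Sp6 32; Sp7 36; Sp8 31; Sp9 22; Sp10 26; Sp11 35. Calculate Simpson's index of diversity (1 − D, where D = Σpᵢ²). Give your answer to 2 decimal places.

0.91

Total N = 26+19+27+29+20+32+36+31+22+26+35 = 303, so the proportions are 0.0858, 0.0627, 0.0891, 0.0957, 0.066, 0.1056, 0.1188, 0.1023, 0.0726, 0.0858, 0.1155 (working shown to 4 dp, full precision carried).
D = 0.0858² + 0.0627² + 0.0891² + 0.0957² + 0.066² + 0.1056² + 0.1188² + 0.1023² + 0.0726² + 0.0858² + 0.1155² = 0.0074 + 0.0039 + 0.0079 + 0.0092 + 0.0044 + 0.0112 + 0.0141 + 0.0105 + 0.0053 + 0.0074 + 0.0133 = 0.0945.
So 1 − D = 0.9055, i.e. 0.91 to 2 decimal places.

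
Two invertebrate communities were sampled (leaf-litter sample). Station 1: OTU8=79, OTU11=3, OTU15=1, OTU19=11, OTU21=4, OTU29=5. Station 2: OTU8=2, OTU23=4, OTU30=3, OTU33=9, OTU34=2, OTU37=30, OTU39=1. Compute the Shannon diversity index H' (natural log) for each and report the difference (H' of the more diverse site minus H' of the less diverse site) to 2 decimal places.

0.45

Station 1: N=103, proportions 0.767, 0.0291, 0.0097, 0.1068, 0.0388, 0.0485, giving H' = 0.8634 (working shown to 4 dp, full precision carried).
Station 2: N=51, proportions 0.0392, 0.0784, 0.0588, 0.1765, 0.0392, 0.5882, 0.0196, giving H' = 1.3157.
Difference = |0.8634 − 1.3157| = 0.4523, i.e. 0.45 to 2 decimal places.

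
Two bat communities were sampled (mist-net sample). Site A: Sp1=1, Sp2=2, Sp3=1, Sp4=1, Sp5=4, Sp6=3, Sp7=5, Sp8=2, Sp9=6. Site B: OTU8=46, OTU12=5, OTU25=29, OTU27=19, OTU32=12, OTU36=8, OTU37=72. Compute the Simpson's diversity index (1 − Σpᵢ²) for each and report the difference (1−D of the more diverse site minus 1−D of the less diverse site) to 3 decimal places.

0.084

Site A: N=25, proportions 0.04, 0.08, 0.04, 0.04, 0.16, 0.12, 0.2, 0.08, 0.24, giving 1−D = 0.84480 (working shown to 5 dp, full precision carried).
Site B: N=191, proportions 0.24084, 0.02618, 0.15183, 0.09948, 0.06283, 0.04188, 0.37696, giving 1−D = 0.76056.
Difference = |0.84480 − 0.76056| = 0.08424, i.e. 0.084 to 3 decimal places.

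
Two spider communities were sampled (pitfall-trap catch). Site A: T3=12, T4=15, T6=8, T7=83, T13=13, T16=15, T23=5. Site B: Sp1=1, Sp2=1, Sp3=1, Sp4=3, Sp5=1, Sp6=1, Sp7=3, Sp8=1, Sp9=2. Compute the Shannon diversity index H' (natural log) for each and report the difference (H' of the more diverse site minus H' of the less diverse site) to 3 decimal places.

0.601

Site A: N=151, proportions 0.07947, 0.099338, 0.05298, 0.549669, 0.086093, 0.099338, 0.033113, giving H' = 1.468596 (working shown to 6 dp, full precision carried).
Site B: N=14, proportions 0.071429, 0.071429, 0.071429, 0.214286, 0.071429, 0.071429, 0.214286, 0.071429, 0.142857, giving H' = 2.069202.
Difference = |1.468596 − 2.069202| = 0.600606, i.e. 0.601 to 3 decimal places.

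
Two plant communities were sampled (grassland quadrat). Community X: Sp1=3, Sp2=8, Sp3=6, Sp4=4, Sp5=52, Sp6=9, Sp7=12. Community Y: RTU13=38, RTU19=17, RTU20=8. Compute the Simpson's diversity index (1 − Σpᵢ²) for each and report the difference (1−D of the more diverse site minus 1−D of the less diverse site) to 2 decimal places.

Community X: N=94, proportions 0.03191, 0.08511, 0.06383, 0.04255, 0.55319, 0.09574, 0.12766, giving 1−D = 0.65437 (working shown to 5 dp, full precision carried).
Community Y: N=63, proportions 0.60317, 0.26984, 0.12698, giving 1−D = 0.54724.
Difference = |0.65437 − 0.54724| = 0.10713, i.e. 0.11 to 2 decimal places.

0.11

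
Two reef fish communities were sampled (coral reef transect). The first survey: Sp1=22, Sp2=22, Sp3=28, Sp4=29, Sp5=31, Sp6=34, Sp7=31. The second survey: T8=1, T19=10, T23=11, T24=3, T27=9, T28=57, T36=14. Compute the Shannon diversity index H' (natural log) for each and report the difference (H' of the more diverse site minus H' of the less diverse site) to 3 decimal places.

0.517

The first survey: N=197, proportions 0.11168, 0.11168, 0.14213, 0.14721, 0.15736, 0.17259, 0.15736, giving H' = 1.93415 (working shown to 5 dp, full precision carried).
The second survey: N=105, proportions 0.00952, 0.09524, 0.10476, 0.02857, 0.08571, 0.54286, 0.13333, giving H' = 1.41706.
Difference = |1.93415 − 1.41706| = 0.51709, i.e. 0.517 to 3 decimal places.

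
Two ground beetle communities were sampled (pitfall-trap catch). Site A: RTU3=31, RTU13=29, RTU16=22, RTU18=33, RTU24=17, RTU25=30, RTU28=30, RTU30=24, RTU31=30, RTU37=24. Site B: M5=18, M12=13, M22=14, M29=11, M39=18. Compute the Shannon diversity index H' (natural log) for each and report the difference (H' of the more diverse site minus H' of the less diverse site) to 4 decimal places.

0.6945

Site A: N=270, proportions 0.114815, 0.107407, 0.081481, 0.122222, 0.062963, 0.111111, 0.111111, 0.088889, 0.111111, 0.088889, giving H' = 2.286156 (working shown to 6 dp, full precision carried).
Site B: N=74, proportions 0.243243, 0.175676, 0.189189, 0.148649, 0.243243, giving H' = 1.591614.
Difference = |2.286156 − 1.591614| = 0.694542, i.e. 0.6945 to 4 decimal places.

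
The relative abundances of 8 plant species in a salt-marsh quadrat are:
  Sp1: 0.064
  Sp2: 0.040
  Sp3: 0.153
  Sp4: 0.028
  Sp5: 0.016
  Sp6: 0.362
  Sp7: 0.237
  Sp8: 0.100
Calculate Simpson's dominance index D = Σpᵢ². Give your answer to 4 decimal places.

D = 0.064² + 0.04² + 0.153² + 0.028² + 0.016² + 0.362² + 0.237² + 0.1² = 0.004096 + 0.001600 + 0.023409 + 0.000784 + 0.000256 + 0.131044 + 0.056169 + 0.010000 = 0.227358 (working shown to 6 dp, full precision carried).
To 4 decimal places, D = 0.2274.

0.2274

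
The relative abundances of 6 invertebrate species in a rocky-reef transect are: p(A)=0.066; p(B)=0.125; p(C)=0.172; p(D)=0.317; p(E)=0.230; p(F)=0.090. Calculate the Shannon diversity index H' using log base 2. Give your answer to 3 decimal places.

Each pᵢ log₂ pᵢ term (working shown to 5 dp, full precision carried): 0.066×(-3.92139)=-0.25881, 0.125×(-3.00000)=-0.37500, 0.172×(-2.53952)=-0.43680, 0.317×(-1.65745)=-0.52541, 0.23×(-2.12029)=-0.48767, 0.09×(-3.47393)=-0.31265.
Sum = -2.39634, so H' = 2.396.

2.396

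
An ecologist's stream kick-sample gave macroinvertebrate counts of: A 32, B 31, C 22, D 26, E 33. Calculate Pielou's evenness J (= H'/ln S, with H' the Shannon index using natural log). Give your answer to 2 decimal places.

0.99

Total N = 32+31+22+26+33 = 144, so the proportions are 0.2222, 0.2153, 0.1528, 0.1806, 0.2292 (working shown to 4 dp, full precision carried).
H' = −Σ pᵢ ln pᵢ = −((-0.3342) + (-0.3306) + (-0.2870) + (-0.3091) + (-0.3376)) = 1.5986.
With S = 5 species, ln S = 1.6094, so J = 1.5986/1.6094 = 0.9933, i.e. 0.99 to 2 decimal places.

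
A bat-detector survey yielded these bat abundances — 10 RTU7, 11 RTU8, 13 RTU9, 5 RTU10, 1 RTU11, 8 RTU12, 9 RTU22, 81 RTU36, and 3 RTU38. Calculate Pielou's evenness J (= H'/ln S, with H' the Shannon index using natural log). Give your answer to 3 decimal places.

0.682

Total N = 10+11+13+5+1+8+9+81+3 = 141, so the proportions are 0.07092, 0.07801, 0.0922, 0.03546, 0.00709, 0.05674, 0.06383, 0.57447, 0.02128 (working shown to 5 dp, full precision carried).
H' = −Σ pᵢ ln pᵢ = −((-0.18767) + (-0.19900) + (-0.21978) + (-0.11842) + (-0.03510) + (-0.16280) + (-0.17563) + (-0.31843) + (-0.08192)) = 1.49875.
With S = 9 species, ln S = 2.19722, so J = 1.49875/2.19722 = 0.68211, i.e. 0.682 to 3 decimal places.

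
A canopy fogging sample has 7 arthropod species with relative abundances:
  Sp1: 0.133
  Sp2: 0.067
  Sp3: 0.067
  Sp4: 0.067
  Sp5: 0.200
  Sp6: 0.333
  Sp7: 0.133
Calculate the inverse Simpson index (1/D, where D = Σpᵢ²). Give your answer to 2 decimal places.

D = 0.133² + 0.067² + 0.067² + 0.067² + 0.2² + 0.333² + 0.133² = 0.017689 + 0.004489 + 0.004489 + 0.004489 + 0.040000 + 0.110889 + 0.017689 = 0.199734 (working shown to 6 dp, full precision carried).
So 1/D = 5.0067, i.e. 5.01 to 2 decimal places.

5.01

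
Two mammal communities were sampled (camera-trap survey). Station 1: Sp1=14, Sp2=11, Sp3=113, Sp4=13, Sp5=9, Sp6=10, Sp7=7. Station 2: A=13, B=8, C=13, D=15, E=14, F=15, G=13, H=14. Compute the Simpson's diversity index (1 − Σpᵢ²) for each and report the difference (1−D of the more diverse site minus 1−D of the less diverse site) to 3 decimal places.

0.302

Station 1: N=177, proportions 0.0791, 0.06215, 0.63842, 0.07345, 0.05085, 0.0565, 0.03955, giving 1−D = 0.56957 (working shown to 5 dp, full precision carried).
Station 2: N=105, proportions 0.12381, 0.07619, 0.12381, 0.14286, 0.13333, 0.14286, 0.12381, 0.13333, giving 1−D = 0.87184.
Difference = |0.56957 − 0.87184| = 0.30227, i.e. 0.302 to 3 decimal places.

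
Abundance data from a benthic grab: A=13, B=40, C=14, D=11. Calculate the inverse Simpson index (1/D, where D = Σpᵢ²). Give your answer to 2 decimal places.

Total N = 13+40+14+11 = 78, so the proportions are 0.16667, 0.51282, 0.17949, 0.14103 (working shown to 5 dp, full precision carried).
D = 0.16667² + 0.51282² + 0.17949² + 0.14103² = 0.02778 + 0.26298 + 0.03222 + 0.01989 = 0.34287.
So 1/D = 2.9166, i.e. 2.92 to 2 decimal places.

2.92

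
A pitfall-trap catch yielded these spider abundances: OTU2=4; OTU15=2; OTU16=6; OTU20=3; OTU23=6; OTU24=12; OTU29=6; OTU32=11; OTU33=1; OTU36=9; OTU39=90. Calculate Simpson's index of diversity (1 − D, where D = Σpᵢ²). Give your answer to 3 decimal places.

0.618

Total N = 4+2+6+3+6+12+6+11+1+9+90 = 150, so the proportions are 0.02667, 0.01333, 0.04, 0.02, 0.04, 0.08, 0.04, 0.07333, 0.00667, 0.06, 0.6 (working shown to 5 dp, full precision carried).
D = 0.02667² + 0.01333² + 0.04² + 0.02² + 0.04² + 0.08² + 0.04² + 0.07333² + 0.00667² + 0.06² + 0.6² = 0.00071 + 0.00018 + 0.00160 + 0.00040 + 0.00160 + 0.00640 + 0.00160 + 0.00538 + 0.00004 + 0.00360 + 0.36000 = 0.38151.
So 1 − D = 0.61849, i.e. 0.618 to 3 decimal places.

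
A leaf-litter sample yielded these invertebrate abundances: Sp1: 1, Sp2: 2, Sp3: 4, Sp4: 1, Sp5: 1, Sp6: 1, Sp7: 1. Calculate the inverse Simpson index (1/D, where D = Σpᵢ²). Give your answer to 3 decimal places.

4.840

Total N = 1+2+4+1+1+1+1 = 11, so the proportions are 0.0909091, 0.1818182, 0.3636364, 0.0909091, 0.0909091, 0.0909091, 0.0909091 (working shown to 7 dp, full precision carried).
D = 0.0909091² + 0.1818182² + 0.3636364² + 0.0909091² + 0.0909091² + 0.0909091² + 0.0909091² = 0.0082645 + 0.0330579 + 0.1322314 + 0.0082645 + 0.0082645 + 0.0082645 + 0.0082645 = 0.2066116.
So 1/D = 4.84000, i.e. 4.840 to 3 decimal places.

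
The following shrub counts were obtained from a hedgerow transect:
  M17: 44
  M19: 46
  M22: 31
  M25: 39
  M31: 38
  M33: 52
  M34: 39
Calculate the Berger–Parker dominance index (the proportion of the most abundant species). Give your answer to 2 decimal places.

0.18

Total N = 44+46+31+39+38+52+39 = 289, so the proportions are 0.1522, 0.1592, 0.1073, 0.1349, 0.1315, 0.1799, 0.1349 (working shown to 4 dp, full precision carried).
The largest proportion is 0.1799, i.e. d = 0.18 to 2 decimal places.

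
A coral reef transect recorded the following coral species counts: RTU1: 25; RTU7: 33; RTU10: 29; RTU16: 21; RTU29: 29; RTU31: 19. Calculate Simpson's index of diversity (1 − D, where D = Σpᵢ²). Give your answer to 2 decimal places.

Total N = 25+33+29+21+29+19 = 156, so the proportions are 0.1603, 0.2115, 0.1859, 0.1346, 0.1859, 0.1218 (working shown to 4 dp, full precision carried).
D = 0.1603² + 0.2115² + 0.1859² + 0.1346² + 0.1859² + 0.1218² = 0.0257 + 0.0447 + 0.0346 + 0.0181 + 0.0346 + 0.0148 = 0.1725.
So 1 − D = 0.8275, i.e. 0.83 to 2 decimal places.

0.83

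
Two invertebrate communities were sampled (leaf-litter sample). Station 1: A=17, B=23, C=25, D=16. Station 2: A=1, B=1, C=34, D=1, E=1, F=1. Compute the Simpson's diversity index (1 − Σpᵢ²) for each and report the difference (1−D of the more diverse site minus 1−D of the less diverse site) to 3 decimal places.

0.504

Station 1: N=81, proportions 0.20988, 0.28395, 0.30864, 0.19753, giving 1−D = 0.74105 (working shown to 5 dp, full precision carried).
Station 2: N=39, proportions 0.02564, 0.02564, 0.87179, 0.02564, 0.02564, 0.02564, giving 1−D = 0.23669.
Difference = |0.74105 − 0.23669| = 0.50436, i.e. 0.504 to 3 decimal places.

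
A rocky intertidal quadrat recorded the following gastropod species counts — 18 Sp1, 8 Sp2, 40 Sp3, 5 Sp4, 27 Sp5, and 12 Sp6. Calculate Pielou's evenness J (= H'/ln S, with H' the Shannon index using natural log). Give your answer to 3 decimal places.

0.883

Total N = 18+8+40+5+27+12 = 110, so the proportions are 0.16364, 0.07273, 0.36364, 0.04545, 0.24545, 0.10909 (working shown to 5 dp, full precision carried).
H' = −Σ pᵢ ln pᵢ = −((-0.29620) + (-0.19062) + (-0.36785) + (-0.14050) + (-0.34478) + (-0.24170)) = 1.58165.
With S = 6 species, ln S = 1.79176, so J = 1.58165/1.79176 = 0.88274, i.e. 0.883 to 3 decimal places.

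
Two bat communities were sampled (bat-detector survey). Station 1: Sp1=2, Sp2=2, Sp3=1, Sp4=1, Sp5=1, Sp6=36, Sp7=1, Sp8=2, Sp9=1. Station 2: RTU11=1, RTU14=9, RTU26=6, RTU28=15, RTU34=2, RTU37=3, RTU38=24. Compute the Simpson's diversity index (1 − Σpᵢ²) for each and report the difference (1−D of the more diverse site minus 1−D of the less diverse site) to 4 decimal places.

0.3355

Station 1: N=47, proportions 0.042553, 0.042553, 0.021277, 0.021277, 0.021277, 0.765957, 0.021277, 0.042553, 0.021277, giving 1−D = 0.405613 (working shown to 6 dp, full precision carried).
Station 2: N=60, proportions 0.016667, 0.15, 0.1, 0.25, 0.033333, 0.05, 0.4, giving 1−D = 0.741111.
Difference = |0.405613 − 0.741111| = 0.335498, i.e. 0.3355 to 4 decimal places.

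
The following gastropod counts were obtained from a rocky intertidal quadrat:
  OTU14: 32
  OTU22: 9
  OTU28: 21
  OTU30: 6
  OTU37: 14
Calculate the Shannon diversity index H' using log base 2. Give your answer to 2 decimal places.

Total N = 32+9+21+6+14 = 82, so the proportions are 0.3902, 0.1098, 0.2561, 0.0732, 0.1707 (working shown to 4 dp, full precision carried).
Each pᵢ log₂ pᵢ term: 0.3902×(-1.3576)=-0.5298, 0.1098×(-3.1876)=-0.3499, 0.2561×(-1.9652)=-0.5033, 0.0732×(-3.7726)=-0.2760, 0.1707×(-2.5502)=-0.4354.
Sum = -2.0944, so H' = 2.09.

2.09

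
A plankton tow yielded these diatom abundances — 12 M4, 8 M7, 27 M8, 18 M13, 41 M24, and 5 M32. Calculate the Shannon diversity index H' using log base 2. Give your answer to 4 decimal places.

2.2743

Total N = 12+8+27+18+41+5 = 111, so the proportions are 0.108108, 0.072072, 0.243243, 0.162162, 0.369369, 0.045045 (working shown to 6 dp, full precision carried).
Each pᵢ log₂ pᵢ term: 0.108108×(-3.209453)=-0.346968, 0.072072×(-3.794416)=-0.273471, 0.243243×(-2.039528)=-0.496101, 0.162162×(-2.624491)=-0.425593, 0.369369×(-1.436864)=-0.530733, 0.045045×(-4.472488)=-0.201463.
Sum = -2.274331, so H' = 2.2743.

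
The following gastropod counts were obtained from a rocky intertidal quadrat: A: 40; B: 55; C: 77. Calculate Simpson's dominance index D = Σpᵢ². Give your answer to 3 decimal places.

Total N = 40+55+77 = 172, so the proportions are 0.23256, 0.31977, 0.44767 (working shown to 5 dp, full precision carried).
D = 0.23256² + 0.31977² + 0.44767² = 0.05408 + 0.10225 + 0.20041 = 0.35675.
To 3 decimal places, D = 0.357.

0.357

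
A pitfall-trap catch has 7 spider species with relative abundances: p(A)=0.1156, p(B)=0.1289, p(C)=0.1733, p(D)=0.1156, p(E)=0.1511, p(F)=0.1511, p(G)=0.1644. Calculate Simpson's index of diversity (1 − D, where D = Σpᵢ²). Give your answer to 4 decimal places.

D = 0.1156² + 0.1289² + 0.1733² + 0.1156² + 0.1511² + 0.1511² + 0.1644² = 0.013363 + 0.016615 + 0.030033 + 0.013363 + 0.022831 + 0.022831 + 0.027027 = 0.146065 (working shown to 6 dp, full precision carried).
So 1 − D = 0.853935, i.e. 0.8539 to 4 decimal places.

0.8539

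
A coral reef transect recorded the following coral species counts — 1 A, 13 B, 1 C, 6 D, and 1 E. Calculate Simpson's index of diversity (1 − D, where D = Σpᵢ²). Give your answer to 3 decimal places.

0.570

Total N = 1+13+1+6+1 = 22, so the proportions are 0.04545, 0.59091, 0.04545, 0.27273, 0.04545 (working shown to 5 dp, full precision carried).
D = 0.04545² + 0.59091² + 0.04545² + 0.27273² + 0.04545² = 0.00207 + 0.34917 + 0.00207 + 0.07438 + 0.00207 = 0.42975.
So 1 − D = 0.57025, i.e. 0.570 to 3 decimal places.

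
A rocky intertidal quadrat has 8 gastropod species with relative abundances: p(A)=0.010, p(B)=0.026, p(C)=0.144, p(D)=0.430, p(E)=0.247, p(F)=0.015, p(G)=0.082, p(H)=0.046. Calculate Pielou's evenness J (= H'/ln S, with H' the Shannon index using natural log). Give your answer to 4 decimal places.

H' = −Σ pᵢ ln pᵢ = −((-0.046052) + (-0.094891) + (-0.279064) + (-0.362907) + (-0.345397) + (-0.062996) + (-0.205085) + (-0.141639)) = 1.538030 (working shown to 6 dp, full precision carried).
With S = 8 species, ln S = 2.079442, so J = 1.538030/2.079442 = 0.739636, i.e. 0.7396 to 4 decimal places.

0.7396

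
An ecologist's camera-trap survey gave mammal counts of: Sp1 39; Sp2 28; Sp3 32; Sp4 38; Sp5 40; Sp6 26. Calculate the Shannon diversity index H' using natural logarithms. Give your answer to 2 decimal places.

1.78

Total N = 39+28+32+38+40+26 = 203, so the proportions are 0.1921, 0.1379, 0.1576, 0.1872, 0.197, 0.1281 (working shown to 4 dp, full precision carried).
Each pᵢ ln pᵢ term: 0.1921×(-1.6496)=-0.3169, 0.1379×(-1.9810)=-0.2732, 0.1576×(-1.8475)=-0.2912, 0.1872×(-1.6756)=-0.3137, 0.197×(-1.6243)=-0.3201, 0.1281×(-2.0551)=-0.2632.
Sum = -1.7783, so H' = 1.78.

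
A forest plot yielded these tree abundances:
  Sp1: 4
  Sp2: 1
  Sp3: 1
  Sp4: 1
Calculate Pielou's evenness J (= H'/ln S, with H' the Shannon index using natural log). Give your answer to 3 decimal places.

0.832

Total N = 4+1+1+1 = 7, so the proportions are 0.57143, 0.14286, 0.14286, 0.14286 (working shown to 5 dp, full precision carried).
H' = −Σ pᵢ ln pᵢ = −((-0.31978) + (-0.27799) + (-0.27799) + (-0.27799)) = 1.15374.
With S = 4 species, ln S = 1.38629, so J = 1.15374/1.38629 = 0.83225, i.e. 0.832 to 3 decimal places.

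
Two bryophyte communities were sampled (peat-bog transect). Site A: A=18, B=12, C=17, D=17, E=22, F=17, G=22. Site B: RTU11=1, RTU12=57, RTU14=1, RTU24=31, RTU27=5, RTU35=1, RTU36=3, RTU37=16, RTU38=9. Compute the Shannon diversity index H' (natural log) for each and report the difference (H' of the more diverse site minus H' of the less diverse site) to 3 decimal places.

0.435

Site A: N=125, proportions 0.144, 0.096, 0.136, 0.136, 0.176, 0.136, 0.176, giving H' = 1.92955 (working shown to 5 dp, full precision carried).
Site B: N=124, proportions 0.00806, 0.45968, 0.00806, 0.25, 0.04032, 0.00806, 0.02419, 0.12903, 0.07258, giving H' = 1.49458.
Difference = |1.92955 − 1.49458| = 0.43497, i.e. 0.435 to 3 decimal places.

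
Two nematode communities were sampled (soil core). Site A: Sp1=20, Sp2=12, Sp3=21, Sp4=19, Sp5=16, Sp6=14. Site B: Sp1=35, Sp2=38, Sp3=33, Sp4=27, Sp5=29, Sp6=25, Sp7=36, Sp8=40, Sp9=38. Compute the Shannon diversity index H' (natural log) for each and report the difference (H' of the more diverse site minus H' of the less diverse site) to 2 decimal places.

0.41

Site A: N=102, proportions 0.1961, 0.1176, 0.2059, 0.1863, 0.1569, 0.1373, giving H' = 1.7728 (working shown to 4 dp, full precision carried).
Site B: N=301, proportions 0.1163, 0.1262, 0.1096, 0.0897, 0.0963, 0.0831, 0.1196, 0.1329, 0.1262, giving H' = 2.1857.
Difference = |1.7728 − 2.1857| = 0.4129, i.e. 0.41 to 2 decimal places.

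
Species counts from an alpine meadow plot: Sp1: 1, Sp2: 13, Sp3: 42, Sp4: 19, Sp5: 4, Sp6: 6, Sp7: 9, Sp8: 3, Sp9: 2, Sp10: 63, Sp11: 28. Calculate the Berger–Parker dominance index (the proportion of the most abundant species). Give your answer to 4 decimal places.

Total N = 1+13+42+19+4+6+9+3+2+63+28 = 190, so the proportions are 0.005263, 0.068421, 0.221053, 0.1, 0.021053, 0.031579, 0.047368, 0.015789, 0.010526, 0.331579, 0.147368 (working shown to 6 dp, full precision carried).
The largest proportion is 0.331579, i.e. d = 0.3316 to 4 decimal places.

0.3316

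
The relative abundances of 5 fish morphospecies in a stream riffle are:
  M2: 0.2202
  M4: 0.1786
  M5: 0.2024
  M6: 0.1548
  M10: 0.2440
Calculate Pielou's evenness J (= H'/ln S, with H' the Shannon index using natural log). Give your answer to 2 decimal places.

0.99

H' = −Σ pᵢ ln pᵢ = −((-0.3332) + (-0.3077) + (-0.3233) + (-0.2888) + (-0.3442)) = 1.5972 (working shown to 4 dp, full precision carried).
With S = 5 species, ln S = 1.6094, so J = 1.5972/1.6094 = 0.9924, i.e. 0.99 to 2 decimal places.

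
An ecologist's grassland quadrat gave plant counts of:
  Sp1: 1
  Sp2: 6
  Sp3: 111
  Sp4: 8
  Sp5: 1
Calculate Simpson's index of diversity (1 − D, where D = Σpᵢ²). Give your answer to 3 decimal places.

0.230

Total N = 1+6+111+8+1 = 127, so the proportions are 0.00787, 0.04724, 0.87402, 0.06299, 0.00787 (working shown to 5 dp, full precision carried).
D = 0.00787² + 0.04724² + 0.87402² + 0.06299² + 0.00787² = 0.00006 + 0.00223 + 0.76390 + 0.00397 + 0.00006 = 0.77023.
So 1 − D = 0.22977, i.e. 0.230 to 3 decimal places.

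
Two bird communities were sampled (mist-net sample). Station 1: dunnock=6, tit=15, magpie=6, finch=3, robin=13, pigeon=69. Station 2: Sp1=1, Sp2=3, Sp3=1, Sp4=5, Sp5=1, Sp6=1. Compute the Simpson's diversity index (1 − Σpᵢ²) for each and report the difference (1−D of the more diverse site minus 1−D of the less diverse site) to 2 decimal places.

Station 1: N=112, proportions 0.0536, 0.1339, 0.0536, 0.0268, 0.1161, 0.6161, giving 1−D = 0.5826 (working shown to 4 dp, full precision carried).
Station 2: N=12, proportions 0.0833, 0.25, 0.0833, 0.4167, 0.0833, 0.0833, giving 1−D = 0.7361.
Difference = |0.5826 − 0.7361| = 0.1535, i.e. 0.15 to 2 decimal places.

0.15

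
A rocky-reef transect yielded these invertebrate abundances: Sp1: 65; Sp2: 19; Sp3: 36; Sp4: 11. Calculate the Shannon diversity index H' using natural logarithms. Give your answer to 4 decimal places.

Total N = 65+19+36+11 = 131, so the proportions are 0.496183, 0.145038, 0.274809, 0.083969 (working shown to 6 dp, full precision carried).
Each pᵢ ln pᵢ term: 0.496183×(-0.700810)=-0.347730, 0.145038×(-1.930758)=-0.280034, 0.274809×(-1.291678)=-0.354965, 0.083969×(-2.477302)=-0.208018.
Sum = -1.190747, so H' = 1.1907.

1.1907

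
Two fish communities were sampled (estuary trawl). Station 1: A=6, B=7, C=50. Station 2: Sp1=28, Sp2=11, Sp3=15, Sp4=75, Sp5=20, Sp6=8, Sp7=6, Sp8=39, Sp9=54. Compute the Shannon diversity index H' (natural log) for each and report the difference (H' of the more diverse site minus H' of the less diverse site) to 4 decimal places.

1.2621

Station 1: N=63, proportions 0.095238, 0.111111, 0.793651, giving H' = 0.651499 (working shown to 6 dp, full precision carried).
Station 2: N=256, proportions 0.109375, 0.042969, 0.058594, 0.292969, 0.078125, 0.03125, 0.023438, 0.152344, 0.210938, giving H' = 1.913554.
Difference = |0.651499 − 1.913554| = 1.262055, i.e. 1.2621 to 4 decimal places.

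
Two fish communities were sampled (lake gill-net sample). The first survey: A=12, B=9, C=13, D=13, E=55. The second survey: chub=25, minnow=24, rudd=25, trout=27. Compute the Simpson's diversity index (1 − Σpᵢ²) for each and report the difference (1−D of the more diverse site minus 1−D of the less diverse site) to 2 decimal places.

0.09

The first survey: N=102, proportions 0.1176, 0.0882, 0.1275, 0.1275, 0.5392, giving 1−D = 0.6551 (working shown to 4 dp, full precision carried).
The second survey: N=101, proportions 0.2475, 0.2376, 0.2475, 0.2673, giving 1−D = 0.7495.
Difference = |0.6551 − 0.7495| = 0.0944, i.e. 0.09 to 2 decimal places.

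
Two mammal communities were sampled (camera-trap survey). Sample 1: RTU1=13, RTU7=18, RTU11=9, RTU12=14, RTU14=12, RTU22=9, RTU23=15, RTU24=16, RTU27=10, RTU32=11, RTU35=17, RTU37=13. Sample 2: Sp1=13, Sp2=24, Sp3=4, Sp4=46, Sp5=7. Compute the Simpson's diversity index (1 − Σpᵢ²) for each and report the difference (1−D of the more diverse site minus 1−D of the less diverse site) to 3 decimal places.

Sample 1: N=157, proportions 0.0828, 0.11465, 0.05732, 0.08917, 0.07643, 0.05732, 0.09554, 0.10191, 0.06369, 0.07006, 0.10828, 0.0828, giving 1−D = 0.91257 (working shown to 5 dp, full precision carried).
Sample 2: N=94, proportions 0.1383, 0.25532, 0.04255, 0.48936, 0.07447, giving 1−D = 0.66885.
Difference = |0.91257 − 0.66885| = 0.24372, i.e. 0.244 to 3 decimal places.

0.244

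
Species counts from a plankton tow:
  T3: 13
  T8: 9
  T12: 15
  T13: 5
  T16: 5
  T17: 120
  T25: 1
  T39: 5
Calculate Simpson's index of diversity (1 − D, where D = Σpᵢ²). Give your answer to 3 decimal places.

Total N = 13+9+15+5+5+120+1+5 = 173, so the proportions are 0.07514, 0.05202, 0.08671, 0.0289, 0.0289, 0.69364, 0.00578, 0.0289 (working shown to 5 dp, full precision carried).
D = 0.07514² + 0.05202² + 0.08671² + 0.0289² + 0.0289² + 0.69364² + 0.00578² + 0.0289² = 0.00565 + 0.00271 + 0.00752 + 0.00084 + 0.00084 + 0.48114 + 0.00003 + 0.00084 = 0.49955.
So 1 − D = 0.50045, i.e. 0.500 to 3 decimal places.

0.500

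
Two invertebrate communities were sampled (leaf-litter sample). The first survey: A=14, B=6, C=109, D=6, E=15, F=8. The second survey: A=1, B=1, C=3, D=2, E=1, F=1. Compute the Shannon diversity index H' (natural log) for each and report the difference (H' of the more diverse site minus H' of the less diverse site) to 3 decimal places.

0.583

The first survey: N=158, proportions 0.088608, 0.037975, 0.689873, 0.037975, 0.094937, 0.050633, giving H' = 1.093854 (working shown to 6 dp, full precision carried).
The second survey: N=9, proportions 0.111111, 0.111111, 0.333333, 0.222222, 0.111111, 0.111111, giving H' = 1.676988.
Difference = |1.093854 − 1.676988| = 0.583134, i.e. 0.583 to 3 decimal places.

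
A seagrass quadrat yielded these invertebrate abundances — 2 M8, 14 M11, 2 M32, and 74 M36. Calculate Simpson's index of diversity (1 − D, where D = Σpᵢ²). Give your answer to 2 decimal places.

Total N = 2+14+2+74 = 92, so the proportions are 0.0217, 0.1522, 0.0217, 0.8043 (working shown to 4 dp, full precision carried).
D = 0.0217² + 0.1522² + 0.0217² + 0.8043² = 0.0005 + 0.0232 + 0.0005 + 0.6470 = 0.6711.
So 1 − D = 0.3289, i.e. 0.33 to 2 decimal places.

0.33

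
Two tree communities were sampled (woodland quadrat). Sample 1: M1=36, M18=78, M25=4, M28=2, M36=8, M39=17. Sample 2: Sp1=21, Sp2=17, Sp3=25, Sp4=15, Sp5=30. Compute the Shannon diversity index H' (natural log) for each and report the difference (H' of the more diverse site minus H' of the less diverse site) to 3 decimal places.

0.329

Sample 1: N=145, proportions 0.248276, 0.537931, 0.027586, 0.013793, 0.055172, 0.117241, giving H' = 1.248723 (working shown to 6 dp, full precision carried).
Sample 2: N=108, proportions 0.194444, 0.157407, 0.231481, 0.138889, 0.277778, giving H' = 1.578167.
Difference = |1.248723 − 1.578167| = 0.329444, i.e. 0.329 to 3 decimal places.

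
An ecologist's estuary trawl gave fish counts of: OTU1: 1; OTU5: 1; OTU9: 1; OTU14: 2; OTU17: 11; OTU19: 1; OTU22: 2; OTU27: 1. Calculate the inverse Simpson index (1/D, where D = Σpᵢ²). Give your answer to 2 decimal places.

Total N = 1+1+1+2+11+1+2+1 = 20, so the proportions are 0.05, 0.05, 0.05, 0.1, 0.55, 0.05, 0.1, 0.05 (working shown to 5 dp, full precision carried).
D = 0.05² + 0.05² + 0.05² + 0.1² + 0.55² + 0.05² + 0.1² + 0.05² = 0.00250 + 0.00250 + 0.00250 + 0.01000 + 0.30250 + 0.00250 + 0.01000 + 0.00250 = 0.33500.
So 1/D = 2.9851, i.e. 2.99 to 2 decimal places.

2.99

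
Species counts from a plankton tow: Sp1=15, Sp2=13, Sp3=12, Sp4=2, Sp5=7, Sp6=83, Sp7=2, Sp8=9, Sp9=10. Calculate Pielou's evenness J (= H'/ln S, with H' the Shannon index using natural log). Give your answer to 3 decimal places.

Total N = 15+13+12+2+7+83+2+9+10 = 153, so the proportions are 0.09804, 0.08497, 0.07843, 0.01307, 0.04575, 0.54248, 0.01307, 0.05882, 0.06536 (working shown to 5 dp, full precision carried).
H' = −Σ pᵢ ln pᵢ = −((-0.22769) + (-0.20949) + (-0.19965) + (-0.05670) + (-0.14112) + (-0.33178) + (-0.05670) + (-0.16666) + (-0.17829)) = 1.56807.
With S = 9 species, ln S = 2.19722, so J = 1.56807/2.19722 = 0.71366, i.e. 0.714 to 3 decimal places.

0.714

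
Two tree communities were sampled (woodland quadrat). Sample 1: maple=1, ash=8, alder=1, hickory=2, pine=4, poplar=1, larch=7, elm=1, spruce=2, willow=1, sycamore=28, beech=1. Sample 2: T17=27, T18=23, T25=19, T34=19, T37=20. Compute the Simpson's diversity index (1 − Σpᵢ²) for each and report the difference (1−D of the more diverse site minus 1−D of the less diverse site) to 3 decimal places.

Sample 1: N=57, proportions 0.01754, 0.14035, 0.01754, 0.03509, 0.07018, 0.01754, 0.12281, 0.01754, 0.03509, 0.01754, 0.49123, 0.01754, giving 1−D = 0.71468 (working shown to 5 dp, full precision carried).
Sample 2: N=108, proportions 0.25, 0.21296, 0.17593, 0.17593, 0.18519, giving 1−D = 0.79595.
Difference = |0.71468 − 0.79595| = 0.08127, i.e. 0.081 to 3 decimal places.

0.081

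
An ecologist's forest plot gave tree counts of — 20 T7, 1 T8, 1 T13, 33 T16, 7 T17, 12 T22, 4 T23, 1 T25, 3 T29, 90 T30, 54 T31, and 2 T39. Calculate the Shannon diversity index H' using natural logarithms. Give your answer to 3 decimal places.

Total N = 20+1+1+33+7+12+4+1+3+90+54+2 = 228, so the proportions are 0.08772, 0.00439, 0.00439, 0.14474, 0.0307, 0.05263, 0.01754, 0.00439, 0.01316, 0.39474, 0.23684, 0.00877 (working shown to 5 dp, full precision carried).
Each pᵢ ln pᵢ term: 0.08772×(-2.43361)=-0.21347, 0.00439×(-5.42935)=-0.02381, 0.00439×(-5.42935)=-0.02381, 0.14474×(-1.93284)=-0.27975, 0.0307×(-3.48344)=-0.10695, 0.05263×(-2.94444)=-0.15497, 0.01754×(-4.04305)=-0.07093, 0.00439×(-5.42935)=-0.02381, 0.01316×(-4.33073)=-0.05698, 0.39474×(-0.92954)=-0.36692, 0.23684×(-1.44036)=-0.34114, 0.00877×(-4.73620)=-0.04155.
Sum = -1.70410, so H' = 1.704.

1.704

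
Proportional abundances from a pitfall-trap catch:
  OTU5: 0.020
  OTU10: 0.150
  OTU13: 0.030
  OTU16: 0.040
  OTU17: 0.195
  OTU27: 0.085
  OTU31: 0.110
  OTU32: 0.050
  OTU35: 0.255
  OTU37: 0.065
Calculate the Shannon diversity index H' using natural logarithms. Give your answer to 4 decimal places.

2.0438

Each pᵢ ln pᵢ term (working shown to 6 dp, full precision carried): 0.02×(-3.912023)=-0.078240, 0.15×(-1.897120)=-0.284568, 0.03×(-3.506558)=-0.105197, 0.04×(-3.218876)=-0.128755, 0.195×(-1.634756)=-0.318777, 0.085×(-2.465104)=-0.209534, 0.11×(-2.207275)=-0.242800, 0.05×(-2.995732)=-0.149787, 0.255×(-1.366492)=-0.348455, 0.065×(-2.733368)=-0.177669.
Sum = -2.043783, so H' = 2.0438.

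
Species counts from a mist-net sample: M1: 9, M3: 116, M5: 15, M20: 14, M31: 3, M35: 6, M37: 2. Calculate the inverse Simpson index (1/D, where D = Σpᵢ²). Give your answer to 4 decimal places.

Total N = 9+116+15+14+3+6+2 = 165, so the proportions are 0.0545455, 0.7030303, 0.0909091, 0.0848485, 0.0181818, 0.0363636, 0.0121212 (working shown to 7 dp, full precision carried).
D = 0.0545455² + 0.7030303² + 0.0909091² + 0.0848485² + 0.0181818² + 0.0363636² + 0.0121212² = 0.0029752 + 0.4942516 + 0.0082645 + 0.0071993 + 0.0003306 + 0.0013223 + 0.0001469 = 0.5144904.
So 1/D = 1.943671, i.e. 1.9437 to 4 decimal places.

1.9437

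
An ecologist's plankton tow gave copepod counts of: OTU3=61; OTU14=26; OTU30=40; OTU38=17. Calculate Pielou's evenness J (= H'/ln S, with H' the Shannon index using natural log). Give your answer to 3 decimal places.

Total N = 61+26+40+17 = 144, so the proportions are 0.42361, 0.18056, 0.27778, 0.11806 (working shown to 5 dp, full precision carried).
H' = −Σ pᵢ ln pᵢ = −((-0.36386) + (-0.30906) + (-0.35581) + (-0.25224)) = 1.28097.
With S = 4 species, ln S = 1.38629, so J = 1.28097/1.38629 = 0.92402, i.e. 0.924 to 3 decimal places.

0.924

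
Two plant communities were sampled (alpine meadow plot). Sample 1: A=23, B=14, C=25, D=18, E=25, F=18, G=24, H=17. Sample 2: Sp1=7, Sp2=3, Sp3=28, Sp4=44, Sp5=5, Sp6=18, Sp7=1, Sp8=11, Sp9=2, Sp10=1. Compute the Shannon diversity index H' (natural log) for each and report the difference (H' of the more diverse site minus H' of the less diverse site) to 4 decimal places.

Sample 1: N=164, proportions 0.140244, 0.085366, 0.152439, 0.109756, 0.152439, 0.109756, 0.146341, 0.103659, giving H' = 2.060243 (working shown to 6 dp, full precision carried).
Sample 2: N=120, proportions 0.058333, 0.025, 0.233333, 0.366667, 0.041667, 0.15, 0.008333, 0.091667, 0.016667, 0.008333, giving H' = 1.749489.
Difference = |2.060243 − 1.749489| = 0.310754, i.e. 0.3108 to 4 decimal places.

0.3108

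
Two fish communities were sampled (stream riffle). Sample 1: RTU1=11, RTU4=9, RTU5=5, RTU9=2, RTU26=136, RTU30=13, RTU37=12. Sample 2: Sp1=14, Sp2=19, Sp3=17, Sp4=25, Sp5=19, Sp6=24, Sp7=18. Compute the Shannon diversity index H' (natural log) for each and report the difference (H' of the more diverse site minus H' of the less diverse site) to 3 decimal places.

Sample 1: N=188, proportions 0.05851, 0.04787, 0.0266, 0.01064, 0.7234, 0.06915, 0.06383, giving H' = 1.05097 (working shown to 5 dp, full precision carried).
Sample 2: N=136, proportions 0.10294, 0.13971, 0.125, 0.18382, 0.13971, 0.17647, 0.13235, giving H' = 1.92904.
Difference = |1.05097 − 1.92904| = 0.87807, i.e. 0.878 to 3 decimal places.

0.878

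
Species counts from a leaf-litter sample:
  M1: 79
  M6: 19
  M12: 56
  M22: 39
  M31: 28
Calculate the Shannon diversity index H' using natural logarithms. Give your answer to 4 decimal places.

Total N = 79+19+56+39+28 = 221, so the proportions are 0.357466, 0.085973, 0.253394, 0.176471, 0.126697 (working shown to 6 dp, full precision carried).
Each pᵢ ln pᵢ term: 0.357466×(-1.028715)=-0.367731, 0.085973×(-2.453724)=-0.210954, 0.253394×(-1.372811)=-0.347862, 0.176471×(-1.734601)=-0.306106, 0.126697×(-2.065958)=-0.261750.
Sum = -1.494402, so H' = 1.4944.

1.4944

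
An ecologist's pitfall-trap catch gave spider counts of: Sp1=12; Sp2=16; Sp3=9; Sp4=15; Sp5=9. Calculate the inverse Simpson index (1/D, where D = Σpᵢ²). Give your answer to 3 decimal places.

Total N = 12+16+9+15+9 = 61, so the proportions are 0.1967213, 0.2622951, 0.147541, 0.2459016, 0.147541 (working shown to 7 dp, full precision carried).
D = 0.1967213² + 0.2622951² + 0.147541² + 0.2459016² + 0.147541² = 0.0386993 + 0.0687987 + 0.0217683 + 0.0604676 + 0.0217683 = 0.2115023.
So 1/D = 4.72808, i.e. 4.728 to 3 decimal places.

4.728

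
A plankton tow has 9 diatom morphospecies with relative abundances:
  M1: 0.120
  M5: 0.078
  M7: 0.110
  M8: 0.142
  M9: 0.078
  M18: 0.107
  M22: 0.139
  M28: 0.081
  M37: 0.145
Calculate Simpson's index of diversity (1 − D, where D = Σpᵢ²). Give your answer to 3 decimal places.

D = 0.12² + 0.078² + 0.11² + 0.142² + 0.078² + 0.107² + 0.139² + 0.081² + 0.145² = 0.01440 + 0.00608 + 0.01210 + 0.02016 + 0.00608 + 0.01145 + 0.01932 + 0.00656 + 0.02102 = 0.11719 (working shown to 5 dp, full precision carried).
So 1 − D = 0.88281, i.e. 0.883 to 3 decimal places.

0.883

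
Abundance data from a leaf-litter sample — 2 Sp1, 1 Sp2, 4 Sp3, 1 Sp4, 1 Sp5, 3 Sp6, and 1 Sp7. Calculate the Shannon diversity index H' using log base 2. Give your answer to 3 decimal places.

2.565

Total N = 2+1+4+1+1+3+1 = 13, so the proportions are 0.15385, 0.07692, 0.30769, 0.07692, 0.07692, 0.23077, 0.07692 (working shown to 5 dp, full precision carried).
Each pᵢ log₂ pᵢ term: 0.15385×(-2.70044)=-0.41545, 0.07692×(-3.70044)=-0.28465, 0.30769×(-1.70044)=-0.52321, 0.07692×(-3.70044)=-0.28465, 0.07692×(-3.70044)=-0.28465, 0.23077×(-2.11548)=-0.48819, 0.07692×(-3.70044)=-0.28465.
Sum = -2.56545, so H' = 2.565.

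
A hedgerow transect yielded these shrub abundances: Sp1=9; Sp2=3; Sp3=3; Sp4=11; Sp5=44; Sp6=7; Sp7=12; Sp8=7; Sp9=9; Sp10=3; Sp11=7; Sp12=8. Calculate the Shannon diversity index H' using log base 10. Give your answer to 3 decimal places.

Total N = 9+3+3+11+44+7+12+7+9+3+7+8 = 123, so the proportions are 0.07317, 0.02439, 0.02439, 0.08943, 0.35772, 0.05691, 0.09756, 0.05691, 0.07317, 0.02439, 0.05691, 0.06504 (working shown to 5 dp, full precision carried).
Each pᵢ log₁₀ pᵢ term: 0.07317×(-1.13566)=-0.08310, 0.02439×(-1.61278)=-0.03934, 0.02439×(-1.61278)=-0.03934, 0.08943×(-1.04851)=-0.09377, 0.35772×(-0.44645)=-0.15971, 0.05691×(-1.24481)=-0.07084, 0.09756×(-1.01072)=-0.09861, 0.05691×(-1.24481)=-0.07084, 0.07317×(-1.13566)=-0.08310, 0.02439×(-1.61278)=-0.03934, 0.05691×(-1.24481)=-0.07084, 0.06504×(-1.18682)=-0.07719.
Sum = -0.92601, so H' = 0.926.

0.926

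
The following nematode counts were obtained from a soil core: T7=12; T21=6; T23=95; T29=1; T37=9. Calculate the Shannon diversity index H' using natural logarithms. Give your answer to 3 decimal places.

0.804

Total N = 12+6+95+1+9 = 123, so the proportions are 0.09756, 0.04878, 0.77236, 0.00813, 0.07317 (working shown to 5 dp, full precision carried).
Each pᵢ ln pᵢ term: 0.09756×(-2.32728)=-0.22705, 0.04878×(-3.02042)=-0.14734, 0.77236×(-0.25831)=-0.19951, 0.00813×(-4.81218)=-0.03912, 0.07317×(-2.61496)=-0.19134.
Sum = -0.80436, so H' = 0.804.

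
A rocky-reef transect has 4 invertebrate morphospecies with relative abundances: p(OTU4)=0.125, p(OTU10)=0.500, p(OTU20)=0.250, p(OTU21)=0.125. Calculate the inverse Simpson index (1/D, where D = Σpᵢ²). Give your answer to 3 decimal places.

D = 0.125² + 0.5² + 0.25² + 0.125² = 0.015625 + 0.250000 + 0.062500 + 0.015625 = 0.343750 (working shown to 6 dp, full precision carried).
So 1/D = 2.90909, i.e. 2.909 to 3 decimal places.

2.909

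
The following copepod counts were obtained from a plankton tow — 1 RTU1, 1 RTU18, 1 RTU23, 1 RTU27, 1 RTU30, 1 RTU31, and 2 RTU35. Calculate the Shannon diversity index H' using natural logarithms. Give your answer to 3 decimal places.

Total N = 1+1+1+1+1+1+2 = 8, so the proportions are 0.125, 0.125, 0.125, 0.125, 0.125, 0.125, 0.25 (working shown to 5 dp, full precision carried).
Each pᵢ ln pᵢ term: 0.125×(-2.07944)=-0.25993, 0.125×(-2.07944)=-0.25993, 0.125×(-2.07944)=-0.25993, 0.125×(-2.07944)=-0.25993, 0.125×(-2.07944)=-0.25993, 0.125×(-2.07944)=-0.25993, 0.25×(-1.38629)=-0.34657.
Sum = -1.90615, so H' = 1.906.

1.906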